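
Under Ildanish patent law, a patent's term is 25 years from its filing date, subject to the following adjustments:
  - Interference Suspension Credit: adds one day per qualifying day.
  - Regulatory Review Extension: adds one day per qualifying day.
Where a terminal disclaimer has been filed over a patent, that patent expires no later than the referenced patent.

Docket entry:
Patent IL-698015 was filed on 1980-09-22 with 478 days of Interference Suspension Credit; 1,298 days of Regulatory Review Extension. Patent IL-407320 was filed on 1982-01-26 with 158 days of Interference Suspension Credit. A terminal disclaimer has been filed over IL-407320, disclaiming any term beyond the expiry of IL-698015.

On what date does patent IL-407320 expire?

July 3, 2007

Natural term of IL-407320:
  Base: filing + 25 years → 26 January 2007.
  Interference Suspension Credit: +158 days → 3 July 2007.
Expiry of referenced patent IL-698015:
  Base: filing + 25 years → 22 September 2005.
  Interference Suspension Credit: +478 days → 13 January 2007.
  Regulatory Review Extension: +1298 days → 3 August 2010.
Terminal disclaimer: IL-407320 expires on the earlier of 3 July 2007 and 3 August 2010.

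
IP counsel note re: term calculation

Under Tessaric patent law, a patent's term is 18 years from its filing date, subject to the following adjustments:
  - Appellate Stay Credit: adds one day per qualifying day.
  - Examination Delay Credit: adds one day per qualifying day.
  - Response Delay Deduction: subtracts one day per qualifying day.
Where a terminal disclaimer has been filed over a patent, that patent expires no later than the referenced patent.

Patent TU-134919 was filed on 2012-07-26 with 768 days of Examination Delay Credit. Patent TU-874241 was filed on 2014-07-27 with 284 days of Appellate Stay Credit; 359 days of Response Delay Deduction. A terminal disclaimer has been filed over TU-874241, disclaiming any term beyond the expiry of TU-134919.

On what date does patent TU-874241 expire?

Natural term of TU-874241:
  Base: filing + 18 years → 27 July 2032.
  Appellate Stay Credit: +284 days → 7 May 2033.
  Response Delay Deduction: −359 days → 13 May 2032.
Expiry of referenced patent TU-134919:
  Base: filing + 18 years → 26 July 2030.
  Examination Delay Credit: +768 days → 1 September 2032.
Terminal disclaimer: TU-874241 expires on the earlier of 13 May 2032 and 1 September 2032.

May 13, 2032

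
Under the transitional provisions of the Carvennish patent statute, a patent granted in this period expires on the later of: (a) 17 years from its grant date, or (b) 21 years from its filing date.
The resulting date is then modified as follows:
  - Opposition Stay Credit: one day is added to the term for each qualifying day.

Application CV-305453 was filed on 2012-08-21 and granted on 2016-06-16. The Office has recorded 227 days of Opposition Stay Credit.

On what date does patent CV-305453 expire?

April 5, 2034

(a) grant + 17 years → 16 June 2033.
(b) filing + 21 years → 21 August 2033.
Later of the two: 21 August 2033.
Opposition Stay Credit: +227 days → 5 April 2034.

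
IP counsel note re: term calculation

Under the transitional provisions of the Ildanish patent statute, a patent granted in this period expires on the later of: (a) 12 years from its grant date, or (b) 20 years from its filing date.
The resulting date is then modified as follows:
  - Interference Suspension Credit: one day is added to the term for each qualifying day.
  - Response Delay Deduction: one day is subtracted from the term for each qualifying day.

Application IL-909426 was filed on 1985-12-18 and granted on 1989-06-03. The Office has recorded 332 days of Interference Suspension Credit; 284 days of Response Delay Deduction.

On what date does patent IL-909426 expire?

2006-02-04

(a) grant + 12 years → 3 June 2001.
(b) filing + 20 years → 18 December 2005.
Later of the two: 18 December 2005.
Interference Suspension Credit: +332 days → 15 November 2006.
Response Delay Deduction: −284 days → 4 February 2006.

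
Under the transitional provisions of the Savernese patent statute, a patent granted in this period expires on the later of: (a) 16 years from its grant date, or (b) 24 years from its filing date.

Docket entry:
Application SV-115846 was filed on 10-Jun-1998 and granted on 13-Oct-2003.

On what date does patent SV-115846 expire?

June 10, 2022

(a) grant + 16 years → 13 October 2019.
(b) filing + 24 years → 10 June 2022.
Later of the two: 10 June 2022.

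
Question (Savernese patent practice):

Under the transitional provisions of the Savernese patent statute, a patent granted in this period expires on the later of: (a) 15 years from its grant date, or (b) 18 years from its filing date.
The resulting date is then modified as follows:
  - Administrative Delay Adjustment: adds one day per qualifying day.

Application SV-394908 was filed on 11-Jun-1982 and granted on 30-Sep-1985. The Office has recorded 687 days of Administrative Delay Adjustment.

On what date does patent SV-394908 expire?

(a) grant + 15 years → 30 September 2000.
(b) filing + 18 years → 11 June 2000.
Later of the two: 30 September 2000.
Administrative Delay Adjustment: +687 days → 18 August 2002.

2002-08-18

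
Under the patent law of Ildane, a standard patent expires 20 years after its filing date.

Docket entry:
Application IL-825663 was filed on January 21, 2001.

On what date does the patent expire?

January 21, 2021

Filing date + 20 years → 21 January 2021.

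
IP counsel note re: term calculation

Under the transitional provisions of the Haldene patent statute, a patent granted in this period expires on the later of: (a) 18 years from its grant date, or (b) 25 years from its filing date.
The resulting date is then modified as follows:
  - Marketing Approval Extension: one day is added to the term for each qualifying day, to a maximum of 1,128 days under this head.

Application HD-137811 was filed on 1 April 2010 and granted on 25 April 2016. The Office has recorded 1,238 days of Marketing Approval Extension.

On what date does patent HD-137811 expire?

2038-05-03

(a) grant + 18 years → 25 April 2034.
(b) filing + 25 years → 1 April 2035.
Later of the two: 1 April 2035.
Marketing Approval Extension: 1238 days claimed exceeds the 1128-day cap, so +1128 days → 3 May 2038.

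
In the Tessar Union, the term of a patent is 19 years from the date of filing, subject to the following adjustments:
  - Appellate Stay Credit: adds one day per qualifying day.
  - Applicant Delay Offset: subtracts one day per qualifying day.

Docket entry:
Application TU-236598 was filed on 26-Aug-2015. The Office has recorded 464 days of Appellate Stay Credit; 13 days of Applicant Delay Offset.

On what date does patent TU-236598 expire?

2035-11-20

Base term: filing date + 19 years → 26 August 2034.
Appellate Stay Credit: +464 days → 3 December 2035.
Applicant Delay Offset: −13 days → 20 November 2035.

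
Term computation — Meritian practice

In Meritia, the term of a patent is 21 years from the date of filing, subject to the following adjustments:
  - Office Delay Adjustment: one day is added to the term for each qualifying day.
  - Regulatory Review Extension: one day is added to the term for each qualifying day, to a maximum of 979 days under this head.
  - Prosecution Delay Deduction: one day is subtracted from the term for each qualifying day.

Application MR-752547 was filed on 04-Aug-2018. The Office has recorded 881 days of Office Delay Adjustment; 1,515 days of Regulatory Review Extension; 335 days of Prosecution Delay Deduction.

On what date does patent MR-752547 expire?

2043-10-07

Base term: filing date + 21 years → 4 August 2039.
Office Delay Adjustment: +881 days → 1 January 2042.
Regulatory Review Extension: 1515 days claimed exceeds the 979-day cap, so +979 days → 6 September 2044.
Prosecution Delay Deduction: −335 days → 7 October 2043.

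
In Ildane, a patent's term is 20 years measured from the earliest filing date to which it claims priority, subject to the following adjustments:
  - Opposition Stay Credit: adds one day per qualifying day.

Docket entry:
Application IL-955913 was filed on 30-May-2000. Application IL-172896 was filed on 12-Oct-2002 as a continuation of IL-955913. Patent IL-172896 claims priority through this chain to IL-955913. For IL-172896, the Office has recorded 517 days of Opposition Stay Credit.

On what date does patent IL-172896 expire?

2021-10-29

Earliest priority filing: 30 May 2000.
Base term: 30 May 2000 + 20 years → 30 May 2020.
Opposition Stay Credit: +517 days → 29 October 2021.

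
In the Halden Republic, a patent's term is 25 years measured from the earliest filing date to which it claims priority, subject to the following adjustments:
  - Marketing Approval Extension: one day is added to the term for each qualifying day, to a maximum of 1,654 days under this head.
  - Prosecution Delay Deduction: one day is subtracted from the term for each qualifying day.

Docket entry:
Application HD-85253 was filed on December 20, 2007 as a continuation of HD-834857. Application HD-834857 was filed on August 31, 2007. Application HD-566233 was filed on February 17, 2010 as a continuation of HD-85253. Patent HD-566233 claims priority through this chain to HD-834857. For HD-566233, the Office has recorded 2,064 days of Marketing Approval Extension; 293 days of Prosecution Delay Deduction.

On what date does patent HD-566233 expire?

Earliest priority filing: 31 August 2007.
Base term: 31 August 2007 + 25 years → 31 August 2032.
Marketing Approval Extension: 2064 days claimed exceeds the 1654-day cap, so +1654 days → 12 March 2037.
Prosecution Delay Deduction: −293 days → 23 May 2036.

2036-05-23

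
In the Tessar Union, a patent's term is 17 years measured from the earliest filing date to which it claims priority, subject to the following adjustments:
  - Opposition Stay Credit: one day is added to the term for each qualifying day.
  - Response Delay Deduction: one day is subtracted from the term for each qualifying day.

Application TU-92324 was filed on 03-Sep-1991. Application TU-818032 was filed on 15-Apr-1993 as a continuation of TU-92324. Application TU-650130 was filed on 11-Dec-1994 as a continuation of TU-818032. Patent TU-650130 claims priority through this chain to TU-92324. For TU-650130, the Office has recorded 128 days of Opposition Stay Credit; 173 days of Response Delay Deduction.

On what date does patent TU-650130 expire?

July 20, 2008

Earliest priority filing: 3 September 1991.
Base term: 3 September 1991 + 17 years → 3 September 2008.
Opposition Stay Credit: +128 days → 9 January 2009.
Response Delay Deduction: −173 days → 20 July 2008.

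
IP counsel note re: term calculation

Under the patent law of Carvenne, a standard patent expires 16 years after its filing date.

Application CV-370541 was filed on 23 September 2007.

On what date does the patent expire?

2023-09-23

Filing date + 16 years → 23 September 2023.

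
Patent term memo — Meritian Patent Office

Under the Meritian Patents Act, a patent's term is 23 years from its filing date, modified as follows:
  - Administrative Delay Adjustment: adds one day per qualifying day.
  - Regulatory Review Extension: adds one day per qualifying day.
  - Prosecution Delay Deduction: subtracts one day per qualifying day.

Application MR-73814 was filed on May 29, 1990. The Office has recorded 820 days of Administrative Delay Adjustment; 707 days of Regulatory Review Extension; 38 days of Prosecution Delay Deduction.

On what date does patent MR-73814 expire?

2017-06-26

Base term: filing date + 23 years → 29 May 2013.
Administrative Delay Adjustment: +820 days → 27 August 2015.
Regulatory Review Extension: +707 days → 3 August 2017.
Prosecution Delay Deduction: −38 days → 26 June 2017.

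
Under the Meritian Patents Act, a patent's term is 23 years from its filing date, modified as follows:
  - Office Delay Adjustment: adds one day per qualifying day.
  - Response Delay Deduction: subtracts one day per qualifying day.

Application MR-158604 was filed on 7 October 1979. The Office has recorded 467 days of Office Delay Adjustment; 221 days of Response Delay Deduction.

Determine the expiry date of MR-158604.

Base term: filing date + 23 years → 7 October 2002.
Office Delay Adjustment: +467 days → 17 January 2004.
Response Delay Deduction: −221 days → 10 June 2003.

June 10, 2003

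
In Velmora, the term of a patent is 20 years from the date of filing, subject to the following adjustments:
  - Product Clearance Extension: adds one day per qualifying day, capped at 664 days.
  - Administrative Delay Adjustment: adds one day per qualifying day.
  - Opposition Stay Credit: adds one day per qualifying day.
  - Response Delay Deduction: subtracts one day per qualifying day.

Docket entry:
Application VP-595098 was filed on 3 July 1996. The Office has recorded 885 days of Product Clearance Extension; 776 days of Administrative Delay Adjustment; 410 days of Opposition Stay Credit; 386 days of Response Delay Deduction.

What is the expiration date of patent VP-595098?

Base term: filing date + 20 years → 3 July 2016.
Product Clearance Extension: 885 days claimed exceeds the 664-day cap, so +664 days → 28 April 2018.
Administrative Delay Adjustment: +776 days → 12 June 2020.
Opposition Stay Credit: +410 days → 27 July 2021.
Response Delay Deduction: −386 days → 6 July 2020.

2020-07-06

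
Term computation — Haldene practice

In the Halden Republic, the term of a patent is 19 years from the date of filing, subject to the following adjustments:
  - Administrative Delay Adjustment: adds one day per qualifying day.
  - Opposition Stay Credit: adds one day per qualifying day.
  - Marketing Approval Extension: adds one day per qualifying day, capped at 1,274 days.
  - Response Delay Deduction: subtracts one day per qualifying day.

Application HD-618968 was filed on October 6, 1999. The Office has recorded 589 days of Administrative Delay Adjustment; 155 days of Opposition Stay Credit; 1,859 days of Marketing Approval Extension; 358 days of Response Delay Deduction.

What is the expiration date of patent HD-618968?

2023-04-23

Base term: filing date + 19 years → 6 October 2018.
Administrative Delay Adjustment: +589 days → 17 May 2020.
Opposition Stay Credit: +155 days → 19 October 2020.
Marketing Approval Extension: 1859 days claimed exceeds the 1274-day cap, so +1274 days → 15 April 2024.
Response Delay Deduction: −358 days → 23 April 2023.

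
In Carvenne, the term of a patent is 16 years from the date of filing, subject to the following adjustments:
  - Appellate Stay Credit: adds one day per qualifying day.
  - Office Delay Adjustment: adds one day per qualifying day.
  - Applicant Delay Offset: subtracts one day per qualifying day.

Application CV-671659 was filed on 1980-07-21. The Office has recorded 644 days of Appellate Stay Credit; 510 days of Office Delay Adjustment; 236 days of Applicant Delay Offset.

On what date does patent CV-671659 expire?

Base term: filing date + 16 years → 21 July 1996.
Appellate Stay Credit: +644 days → 26 April 1998.
Office Delay Adjustment: +510 days → 18 September 1999.
Applicant Delay Offset: −236 days → 25 January 1999.

January 25, 1999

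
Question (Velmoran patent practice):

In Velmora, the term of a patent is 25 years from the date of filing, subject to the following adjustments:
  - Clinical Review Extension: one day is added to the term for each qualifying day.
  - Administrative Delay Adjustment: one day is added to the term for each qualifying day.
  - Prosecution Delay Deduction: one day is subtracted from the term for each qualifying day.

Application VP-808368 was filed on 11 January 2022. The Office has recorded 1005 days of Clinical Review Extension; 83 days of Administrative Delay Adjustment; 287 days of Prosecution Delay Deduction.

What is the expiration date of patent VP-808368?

March 22, 2049

Base term: filing date + 25 years → 11 January 2047.
Clinical Review Extension: +1005 days → 12 October 2049.
Administrative Delay Adjustment: +83 days → 3 January 2050.
Prosecution Delay Deduction: −287 days → 22 March 2049.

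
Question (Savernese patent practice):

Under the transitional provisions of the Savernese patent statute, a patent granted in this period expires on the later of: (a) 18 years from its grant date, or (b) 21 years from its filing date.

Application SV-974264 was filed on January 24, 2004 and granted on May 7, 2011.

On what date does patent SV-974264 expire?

(a) grant + 18 years → 7 May 2029.
(b) filing + 21 years → 24 January 2025.
Later of the two: 7 May 2029.

2029-05-07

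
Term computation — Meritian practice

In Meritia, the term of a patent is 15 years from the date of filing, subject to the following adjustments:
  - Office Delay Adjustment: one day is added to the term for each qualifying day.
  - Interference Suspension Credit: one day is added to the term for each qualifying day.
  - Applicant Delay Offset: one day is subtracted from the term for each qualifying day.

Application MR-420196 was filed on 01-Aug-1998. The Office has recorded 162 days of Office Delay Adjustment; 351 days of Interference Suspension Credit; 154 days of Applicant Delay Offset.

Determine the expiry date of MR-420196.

Base term: filing date + 15 years → 1 August 2013.
Office Delay Adjustment: +162 days → 10 January 2014.
Interference Suspension Credit: +351 days → 27 December 2014.
Applicant Delay Offset: −154 days → 26 July 2014.

2014-07-26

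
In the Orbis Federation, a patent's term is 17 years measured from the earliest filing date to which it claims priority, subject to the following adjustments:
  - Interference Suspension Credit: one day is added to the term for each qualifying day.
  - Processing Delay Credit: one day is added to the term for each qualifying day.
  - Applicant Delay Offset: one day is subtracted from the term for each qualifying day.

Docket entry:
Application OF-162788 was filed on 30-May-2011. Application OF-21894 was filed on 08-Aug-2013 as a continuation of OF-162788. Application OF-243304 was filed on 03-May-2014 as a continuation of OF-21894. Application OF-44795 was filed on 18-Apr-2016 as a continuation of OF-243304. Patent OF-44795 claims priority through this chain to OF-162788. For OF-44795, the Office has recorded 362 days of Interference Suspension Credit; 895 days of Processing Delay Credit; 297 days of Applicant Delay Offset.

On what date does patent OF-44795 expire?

2031-01-15

Earliest priority filing: 30 May 2011.
Base term: 30 May 2011 + 17 years → 30 May 2028.
Interference Suspension Credit: +362 days → 27 May 2029.
Processing Delay Credit: +895 days → 8 November 2031.
Applicant Delay Offset: −297 days → 15 January 2031.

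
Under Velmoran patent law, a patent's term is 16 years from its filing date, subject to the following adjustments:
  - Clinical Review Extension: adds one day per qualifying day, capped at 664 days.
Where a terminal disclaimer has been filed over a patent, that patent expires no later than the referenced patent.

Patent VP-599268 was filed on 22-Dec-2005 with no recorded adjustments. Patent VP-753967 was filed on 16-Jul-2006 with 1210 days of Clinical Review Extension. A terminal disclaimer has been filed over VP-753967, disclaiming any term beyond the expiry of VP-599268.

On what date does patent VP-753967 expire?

December 22, 2021

Natural term of VP-753967:
  Base: filing + 16 years → 16 July 2022.
  Clinical Review Extension: 1210 days claimed exceeds the 664-day cap, so +664 days → 10 May 2024.
Expiry of referenced patent VP-599268:
  Base: filing + 16 years → 22 December 2021.
Terminal disclaimer: VP-753967 expires on the earlier of 10 May 2024 and 22 December 2021.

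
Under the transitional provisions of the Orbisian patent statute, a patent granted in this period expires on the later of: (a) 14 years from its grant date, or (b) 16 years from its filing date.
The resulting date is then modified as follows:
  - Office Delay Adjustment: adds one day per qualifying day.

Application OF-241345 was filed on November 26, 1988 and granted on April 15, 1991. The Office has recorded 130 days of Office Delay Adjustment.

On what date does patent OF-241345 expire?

(a) grant + 14 years → 15 April 2005.
(b) filing + 16 years → 26 November 2004.
Later of the two: 15 April 2005.
Office Delay Adjustment: +130 days → 23 August 2005.

2005-08-23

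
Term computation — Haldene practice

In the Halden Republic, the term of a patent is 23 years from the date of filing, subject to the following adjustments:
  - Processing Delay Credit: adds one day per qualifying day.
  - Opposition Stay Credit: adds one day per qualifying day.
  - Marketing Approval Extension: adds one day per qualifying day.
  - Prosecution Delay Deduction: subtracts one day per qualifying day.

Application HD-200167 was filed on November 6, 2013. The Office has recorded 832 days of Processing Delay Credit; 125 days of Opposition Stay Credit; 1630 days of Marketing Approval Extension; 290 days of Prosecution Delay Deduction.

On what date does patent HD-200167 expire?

2043-02-20

Base term: filing date + 23 years → 6 November 2036.
Processing Delay Credit: +832 days → 16 February 2039.
Opposition Stay Credit: +125 days → 21 June 2039.
Marketing Approval Extension: +1630 days → 7 December 2043.
Prosecution Delay Deduction: −290 days → 20 February 2043.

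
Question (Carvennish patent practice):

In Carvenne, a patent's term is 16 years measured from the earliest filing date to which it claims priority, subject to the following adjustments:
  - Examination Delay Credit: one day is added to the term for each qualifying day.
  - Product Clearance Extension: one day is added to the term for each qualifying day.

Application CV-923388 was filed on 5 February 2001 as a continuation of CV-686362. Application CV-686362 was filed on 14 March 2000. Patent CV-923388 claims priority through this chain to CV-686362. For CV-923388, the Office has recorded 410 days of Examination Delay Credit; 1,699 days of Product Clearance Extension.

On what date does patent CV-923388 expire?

Earliest priority filing: 14 March 2000.
Base term: 14 March 2000 + 16 years → 14 March 2016.
Examination Delay Credit: +410 days → 28 April 2017.
Product Clearance Extension: +1699 days → 22 December 2021.

2021-12-22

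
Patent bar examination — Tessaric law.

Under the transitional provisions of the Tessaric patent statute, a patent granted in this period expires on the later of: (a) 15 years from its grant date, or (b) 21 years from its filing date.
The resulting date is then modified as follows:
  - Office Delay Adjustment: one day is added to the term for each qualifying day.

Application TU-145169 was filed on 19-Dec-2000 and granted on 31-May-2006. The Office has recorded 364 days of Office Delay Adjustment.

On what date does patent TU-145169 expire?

(a) grant + 15 years → 31 May 2021.
(b) filing + 21 years → 19 December 2021.
Later of the two: 19 December 2021.
Office Delay Adjustment: +364 days → 18 December 2022.

2022-12-18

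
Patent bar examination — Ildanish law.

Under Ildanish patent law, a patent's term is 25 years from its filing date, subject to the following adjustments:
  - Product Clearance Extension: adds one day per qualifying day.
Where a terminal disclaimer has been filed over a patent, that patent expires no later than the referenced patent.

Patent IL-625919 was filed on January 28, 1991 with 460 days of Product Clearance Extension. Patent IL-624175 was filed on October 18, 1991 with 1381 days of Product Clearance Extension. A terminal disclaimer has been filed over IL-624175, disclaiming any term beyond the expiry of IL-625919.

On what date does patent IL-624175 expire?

Natural term of IL-624175:
  Base: filing + 25 years → 18 October 2016.
  Product Clearance Extension: +1381 days → 30 July 2020.
Expiry of referenced patent IL-625919:
  Base: filing + 25 years → 28 January 2016.
  Product Clearance Extension: +460 days → 2 May 2017.
Terminal disclaimer: IL-624175 expires on the earlier of 30 July 2020 and 2 May 2017.

2017-05-02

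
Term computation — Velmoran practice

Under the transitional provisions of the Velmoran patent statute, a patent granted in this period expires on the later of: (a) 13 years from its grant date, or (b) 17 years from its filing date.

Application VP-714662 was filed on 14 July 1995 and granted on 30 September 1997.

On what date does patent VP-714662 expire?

(a) grant + 13 years → 30 September 2010.
(b) filing + 17 years → 14 July 2012.
Later of the two: 14 July 2012.

2012-07-14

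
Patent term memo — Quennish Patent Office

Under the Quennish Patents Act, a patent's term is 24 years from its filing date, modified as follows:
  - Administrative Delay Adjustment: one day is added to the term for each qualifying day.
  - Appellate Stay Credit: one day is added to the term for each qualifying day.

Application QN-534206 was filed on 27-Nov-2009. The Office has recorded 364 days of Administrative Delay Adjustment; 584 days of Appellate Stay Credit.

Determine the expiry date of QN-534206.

Base term: filing date + 24 years → 27 November 2033.
Administrative Delay Adjustment: +364 days → 26 November 2034.
Appellate Stay Credit: +584 days → 2 July 2036.

July 2, 2036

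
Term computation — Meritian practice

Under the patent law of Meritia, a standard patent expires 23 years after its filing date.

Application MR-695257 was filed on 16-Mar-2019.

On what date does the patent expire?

Filing date + 23 years → 16 March 2042.

2042-03-16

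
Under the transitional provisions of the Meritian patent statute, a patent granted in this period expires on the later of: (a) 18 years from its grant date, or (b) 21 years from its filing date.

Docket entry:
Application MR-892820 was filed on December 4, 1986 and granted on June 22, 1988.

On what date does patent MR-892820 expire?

(a) grant + 18 years → 22 June 2006.
(b) filing + 21 years → 4 December 2007.
Later of the two: 4 December 2007.

2007-12-04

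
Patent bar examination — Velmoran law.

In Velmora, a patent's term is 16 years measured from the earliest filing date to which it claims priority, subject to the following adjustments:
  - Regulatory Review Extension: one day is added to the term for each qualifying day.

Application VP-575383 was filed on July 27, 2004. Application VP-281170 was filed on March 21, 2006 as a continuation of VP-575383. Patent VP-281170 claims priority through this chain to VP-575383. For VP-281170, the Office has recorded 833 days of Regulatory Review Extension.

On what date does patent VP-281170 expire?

2022-11-07

Earliest priority filing: 27 July 2004.
Base term: 27 July 2004 + 16 years → 27 July 2020.
Regulatory Review Extension: +833 days → 7 November 2022.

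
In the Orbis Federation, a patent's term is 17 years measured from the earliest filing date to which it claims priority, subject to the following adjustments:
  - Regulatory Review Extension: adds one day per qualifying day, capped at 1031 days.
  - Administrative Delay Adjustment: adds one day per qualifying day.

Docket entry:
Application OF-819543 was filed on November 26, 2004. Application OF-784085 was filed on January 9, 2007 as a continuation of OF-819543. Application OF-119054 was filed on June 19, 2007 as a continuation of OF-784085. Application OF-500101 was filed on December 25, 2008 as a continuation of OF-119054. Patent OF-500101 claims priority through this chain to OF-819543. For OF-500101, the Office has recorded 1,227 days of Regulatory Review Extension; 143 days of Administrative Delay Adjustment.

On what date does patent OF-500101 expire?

2025-02-12

Earliest priority filing: 26 November 2004.
Base term: 26 November 2004 + 17 years → 26 November 2021.
Regulatory Review Extension: 1227 days claimed exceeds the 1031-day cap, so +1031 days → 22 September 2024.
Administrative Delay Adjustment: +143 days → 12 February 2025.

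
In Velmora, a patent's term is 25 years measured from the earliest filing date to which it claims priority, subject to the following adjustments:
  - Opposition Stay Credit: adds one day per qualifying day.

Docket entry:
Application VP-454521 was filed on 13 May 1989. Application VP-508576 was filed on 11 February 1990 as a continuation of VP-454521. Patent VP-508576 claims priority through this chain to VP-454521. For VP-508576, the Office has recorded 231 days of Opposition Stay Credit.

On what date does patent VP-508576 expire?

Earliest priority filing: 13 May 1989.
Base term: 13 May 1989 + 25 years → 13 May 2014.
Opposition Stay Credit: +231 days → 30 December 2014.

2014-12-30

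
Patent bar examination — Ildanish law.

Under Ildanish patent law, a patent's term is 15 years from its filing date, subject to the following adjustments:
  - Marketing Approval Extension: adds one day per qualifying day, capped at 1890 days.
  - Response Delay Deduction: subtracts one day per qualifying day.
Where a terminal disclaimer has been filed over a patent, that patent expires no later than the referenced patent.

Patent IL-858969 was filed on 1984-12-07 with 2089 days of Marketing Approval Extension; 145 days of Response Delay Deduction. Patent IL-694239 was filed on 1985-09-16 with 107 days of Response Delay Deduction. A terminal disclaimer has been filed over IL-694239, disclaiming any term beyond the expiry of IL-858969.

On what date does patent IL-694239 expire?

2000-06-01

Natural term of IL-694239:
  Base: filing + 15 years → 16 September 2000.
  Response Delay Deduction: −107 days → 1 June 2000.
Expiry of referenced patent IL-858969:
  Base: filing + 15 years → 7 December 1999.
  Marketing Approval Extension: 2089 days claimed exceeds the 1890-day cap, so +1890 days → 8 February 2005.
  Response Delay Deduction: −145 days → 16 September 2004.
Terminal disclaimer: IL-694239 expires on the earlier of 1 June 2000 and 16 September 2004.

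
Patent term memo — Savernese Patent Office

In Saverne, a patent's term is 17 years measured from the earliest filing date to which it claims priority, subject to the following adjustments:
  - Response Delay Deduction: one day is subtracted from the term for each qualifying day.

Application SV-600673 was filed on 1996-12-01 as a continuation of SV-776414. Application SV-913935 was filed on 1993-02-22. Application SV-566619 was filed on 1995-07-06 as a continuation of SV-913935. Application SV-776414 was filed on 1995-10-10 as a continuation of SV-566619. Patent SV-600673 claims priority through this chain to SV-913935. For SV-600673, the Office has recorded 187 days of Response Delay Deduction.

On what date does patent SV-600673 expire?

August 19, 2009

Earliest priority filing: 22 February 1993.
Base term: 22 February 1993 + 17 years → 22 February 2010.
Response Delay Deduction: −187 days → 19 August 2009.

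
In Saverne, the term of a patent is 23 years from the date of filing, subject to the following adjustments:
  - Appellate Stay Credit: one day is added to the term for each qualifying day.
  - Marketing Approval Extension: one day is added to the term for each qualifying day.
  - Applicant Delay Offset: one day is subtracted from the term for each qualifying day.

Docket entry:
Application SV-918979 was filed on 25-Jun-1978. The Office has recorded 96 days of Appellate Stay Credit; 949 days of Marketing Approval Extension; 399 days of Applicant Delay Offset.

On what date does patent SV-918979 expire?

2003-04-02

Base term: filing date + 23 years → 25 June 2001.
Appellate Stay Credit: +96 days → 29 September 2001.
Marketing Approval Extension: +949 days → 5 May 2004.
Applicant Delay Offset: −399 days → 2 April 2003.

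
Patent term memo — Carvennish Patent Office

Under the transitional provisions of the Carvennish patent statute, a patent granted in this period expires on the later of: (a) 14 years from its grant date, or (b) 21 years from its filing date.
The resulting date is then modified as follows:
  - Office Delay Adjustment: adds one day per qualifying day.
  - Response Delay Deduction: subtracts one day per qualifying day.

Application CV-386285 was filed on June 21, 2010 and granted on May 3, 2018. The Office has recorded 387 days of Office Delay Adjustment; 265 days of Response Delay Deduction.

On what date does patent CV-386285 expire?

(a) grant + 14 years → 3 May 2032.
(b) filing + 21 years → 21 June 2031.
Later of the two: 3 May 2032.
Office Delay Adjustment: +387 days → 25 May 2033.
Response Delay Deduction: −265 days → 2 September 2032.

2032-09-02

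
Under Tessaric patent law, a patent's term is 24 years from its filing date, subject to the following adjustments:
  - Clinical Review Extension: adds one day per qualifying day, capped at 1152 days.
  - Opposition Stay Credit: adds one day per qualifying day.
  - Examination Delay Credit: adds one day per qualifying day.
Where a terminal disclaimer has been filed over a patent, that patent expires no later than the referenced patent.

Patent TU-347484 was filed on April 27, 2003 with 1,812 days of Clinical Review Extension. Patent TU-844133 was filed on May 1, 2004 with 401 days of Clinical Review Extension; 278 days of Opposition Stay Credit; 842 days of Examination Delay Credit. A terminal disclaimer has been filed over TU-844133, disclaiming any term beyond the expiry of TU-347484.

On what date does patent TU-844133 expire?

Natural term of TU-844133:
  Base: filing + 24 years → 1 May 2028.
  Clinical Review Extension: 401 days (within the 1152-day cap) → +401 days → 6 June 2029.
  Opposition Stay Credit: +278 days → 11 March 2030.
  Examination Delay Credit: +842 days → 30 June 2032.
Expiry of referenced patent TU-347484:
  Base: filing + 24 years → 27 April 2027.
  Clinical Review Extension: 1812 days claimed exceeds the 1152-day cap, so +1152 days → 22 June 2030.
Terminal disclaimer: TU-844133 expires on the earlier of 30 June 2032 and 22 June 2030.

2030-06-22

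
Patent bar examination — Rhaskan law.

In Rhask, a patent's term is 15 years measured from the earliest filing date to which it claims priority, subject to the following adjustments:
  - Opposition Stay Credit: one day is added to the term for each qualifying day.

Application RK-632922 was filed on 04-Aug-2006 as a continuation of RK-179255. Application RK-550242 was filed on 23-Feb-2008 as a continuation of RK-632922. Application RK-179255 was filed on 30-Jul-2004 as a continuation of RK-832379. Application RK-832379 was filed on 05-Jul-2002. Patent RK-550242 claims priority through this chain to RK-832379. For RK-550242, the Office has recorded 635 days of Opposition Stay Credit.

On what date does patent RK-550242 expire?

Earliest priority filing: 5 July 2002.
Base term: 5 July 2002 + 15 years → 5 July 2017.
Opposition Stay Credit: +635 days → 1 April 2019.

April 1, 2019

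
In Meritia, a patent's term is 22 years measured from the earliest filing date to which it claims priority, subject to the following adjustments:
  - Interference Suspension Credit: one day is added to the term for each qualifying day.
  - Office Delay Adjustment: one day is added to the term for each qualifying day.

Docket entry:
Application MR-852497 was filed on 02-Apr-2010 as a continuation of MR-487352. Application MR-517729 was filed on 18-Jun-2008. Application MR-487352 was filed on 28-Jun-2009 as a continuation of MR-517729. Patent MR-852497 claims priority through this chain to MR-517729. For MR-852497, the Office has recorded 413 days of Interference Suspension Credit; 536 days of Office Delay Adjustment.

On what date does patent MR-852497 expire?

Earliest priority filing: 18 June 2008.
Base term: 18 June 2008 + 22 years → 18 June 2030.
Interference Suspension Credit: +413 days → 5 August 2031.
Office Delay Adjustment: +536 days → 22 January 2033.

January 22, 2033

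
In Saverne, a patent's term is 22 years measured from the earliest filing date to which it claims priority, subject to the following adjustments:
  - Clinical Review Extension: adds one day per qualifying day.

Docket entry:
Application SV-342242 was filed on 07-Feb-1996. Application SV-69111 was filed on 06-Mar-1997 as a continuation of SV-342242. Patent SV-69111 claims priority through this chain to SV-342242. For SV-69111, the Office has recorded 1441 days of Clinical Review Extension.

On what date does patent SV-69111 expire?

2022-01-18

Earliest priority filing: 7 February 1996.
Base term: 7 February 1996 + 22 years → 7 February 2018.
Clinical Review Extension: +1441 days → 18 January 2022.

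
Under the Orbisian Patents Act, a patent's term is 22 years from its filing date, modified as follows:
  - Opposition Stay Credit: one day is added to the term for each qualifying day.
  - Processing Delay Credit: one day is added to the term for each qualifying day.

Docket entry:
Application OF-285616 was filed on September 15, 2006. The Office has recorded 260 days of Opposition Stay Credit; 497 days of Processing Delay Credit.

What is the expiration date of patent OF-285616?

October 12, 2030

Base term: filing date + 22 years → 15 September 2028.
Opposition Stay Credit: +260 days → 2 June 2029.
Processing Delay Credit: +497 days → 12 October 2030.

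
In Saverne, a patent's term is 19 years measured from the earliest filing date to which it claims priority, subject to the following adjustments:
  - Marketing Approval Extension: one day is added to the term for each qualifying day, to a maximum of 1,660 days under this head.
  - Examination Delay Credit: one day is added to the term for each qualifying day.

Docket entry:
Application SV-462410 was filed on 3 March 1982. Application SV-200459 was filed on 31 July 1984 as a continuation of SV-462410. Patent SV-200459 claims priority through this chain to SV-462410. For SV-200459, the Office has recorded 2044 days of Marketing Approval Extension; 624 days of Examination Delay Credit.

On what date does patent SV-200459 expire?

2007-06-04

Earliest priority filing: 3 March 1982.
Base term: 3 March 1982 + 19 years → 3 March 2001.
Marketing Approval Extension: 2044 days claimed exceeds the 1660-day cap, so +1660 days → 18 September 2005.
Examination Delay Credit: +624 days → 4 June 2007.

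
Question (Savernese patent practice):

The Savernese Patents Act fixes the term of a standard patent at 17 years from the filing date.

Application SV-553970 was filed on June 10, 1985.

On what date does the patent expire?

Filing date + 17 years → 10 June 2002.

June 10, 2002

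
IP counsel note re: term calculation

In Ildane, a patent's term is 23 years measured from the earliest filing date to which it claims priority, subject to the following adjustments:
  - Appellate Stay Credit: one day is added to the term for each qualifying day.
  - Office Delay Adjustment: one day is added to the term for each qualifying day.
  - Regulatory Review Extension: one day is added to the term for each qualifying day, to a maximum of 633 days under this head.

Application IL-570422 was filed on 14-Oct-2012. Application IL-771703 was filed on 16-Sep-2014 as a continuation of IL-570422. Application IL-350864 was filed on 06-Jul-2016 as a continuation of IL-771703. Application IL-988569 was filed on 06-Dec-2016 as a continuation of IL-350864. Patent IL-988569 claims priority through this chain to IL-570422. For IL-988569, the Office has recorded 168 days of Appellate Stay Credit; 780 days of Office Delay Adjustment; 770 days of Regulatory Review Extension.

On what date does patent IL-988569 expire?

February 11, 2040

Earliest priority filing: 14 October 2012.
Base term: 14 October 2012 + 23 years → 14 October 2035.
Appellate Stay Credit: +168 days → 30 March 2036.
Office Delay Adjustment: +780 days → 19 May 2038.
Regulatory Review Extension: 770 days claimed exceeds the 633-day cap, so +633 days → 11 February 2040.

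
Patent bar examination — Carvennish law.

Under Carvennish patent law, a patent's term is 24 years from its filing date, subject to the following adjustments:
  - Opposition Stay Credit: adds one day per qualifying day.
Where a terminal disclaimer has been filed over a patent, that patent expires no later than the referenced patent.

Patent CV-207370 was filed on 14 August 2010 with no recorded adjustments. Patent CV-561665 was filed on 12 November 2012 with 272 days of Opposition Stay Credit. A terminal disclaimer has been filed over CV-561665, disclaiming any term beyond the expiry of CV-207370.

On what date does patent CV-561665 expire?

August 14, 2034

Natural term of CV-561665:
  Base: filing + 24 years → 12 November 2036.
  Opposition Stay Credit: +272 days → 11 August 2037.
Expiry of referenced patent CV-207370:
  Base: filing + 24 years → 14 August 2034.
Terminal disclaimer: CV-561665 expires on the earlier of 11 August 2037 and 14 August 2034.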